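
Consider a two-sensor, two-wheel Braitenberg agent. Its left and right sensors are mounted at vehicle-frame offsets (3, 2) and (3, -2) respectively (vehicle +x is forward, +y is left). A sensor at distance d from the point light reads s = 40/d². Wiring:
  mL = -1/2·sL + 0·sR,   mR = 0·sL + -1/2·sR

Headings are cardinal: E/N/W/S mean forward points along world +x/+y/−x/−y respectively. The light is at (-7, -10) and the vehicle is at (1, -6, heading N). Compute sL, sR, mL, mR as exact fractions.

left sensor world pos  = (-1, -3); dL² = 85
right sensor world pos = (3, -3); dR² = 149
sL = 40/85 = 8/17
sR = 40/149 = 40/149
mL = -1/2·sL + 0·sR = -4/17
mR = 0·sL + -1/2·sR = -20/149

8/17 40/149 -4/17 -20/149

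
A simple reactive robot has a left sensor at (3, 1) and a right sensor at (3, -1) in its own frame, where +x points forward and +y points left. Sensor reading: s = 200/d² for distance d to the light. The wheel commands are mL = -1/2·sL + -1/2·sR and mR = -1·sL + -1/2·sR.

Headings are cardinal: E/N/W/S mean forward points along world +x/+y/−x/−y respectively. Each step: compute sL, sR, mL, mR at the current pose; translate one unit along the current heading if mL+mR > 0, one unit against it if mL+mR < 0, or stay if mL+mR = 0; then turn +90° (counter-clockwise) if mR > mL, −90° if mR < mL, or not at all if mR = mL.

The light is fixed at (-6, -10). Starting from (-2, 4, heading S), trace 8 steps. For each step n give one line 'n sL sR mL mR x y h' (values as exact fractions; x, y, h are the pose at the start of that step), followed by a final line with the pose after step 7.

n=0: pose=(-2,4,S); sL=100/73, sR=20/13; mL=-1380/949, mR=-2030/949; mL+mR=-3410/949 → advance -1; mR−mL=-50/73 → turn -1·90°
n=1: pose=(-2,5,W); sL=200/197, sR=200/257; mL=-45400/50629, mR=-71100/50629; mL+mR=-116500/50629 → advance -1; mR−mL=-100/197 → turn -1·90°
n=2: pose=(-1,5,N); sL=10/17, sR=5/9; mL=-175/306, mR=-265/306; mL+mR=-220/153 → advance -1; mR−mL=-5/17 → turn -1·90°
n=3: pose=(-1,4,E); sL=200/289, sR=200/233; mL=-52200/67337, mR=-75500/67337; mL+mR=-127700/67337 → advance -1; mR−mL=-100/289 → turn -1·90°
n=4: pose=(-2,4,S); sL=100/73, sR=20/13; mL=-1380/949, mR=-2030/949; mL+mR=-3410/949 → advance -1; mR−mL=-50/73 → turn -1·90°
n=5: pose=(-2,5,W); sL=200/197, sR=200/257; mL=-45400/50629, mR=-71100/50629; mL+mR=-116500/50629 → advance -1; mR−mL=-100/197 → turn -1·90°
n=6: pose=(-1,5,N); sL=10/17, sR=5/9; mL=-175/306, mR=-265/306; mL+mR=-220/153 → advance -1; mR−mL=-5/17 → turn -1·90°
n=7: pose=(-1,4,E); sL=200/289, sR=200/233; mL=-52200/67337, mR=-75500/67337; mL+mR=-127700/67337 → advance -1; mR−mL=-100/289 → turn -1·90°

0 100/73 20/13 -1380/949 -2030/949 -2 4 S
1 200/197 200/257 -45400/50629 -71100/50629 -2 5 W
2 10/17 5/9 -175/306 -265/306 -1 5 N
3 200/289 200/233 -52200/67337 -75500/67337 -1 4 E
4 100/73 20/13 -1380/949 -2030/949 -2 4 S
5 200/197 200/257 -45400/50629 -71100/50629 -2 5 W
6 10/17 5/9 -175/306 -265/306 -1 5 N
7 200/289 200/233 -52200/67337 -75500/67337 -1 4 E
final -2 4 S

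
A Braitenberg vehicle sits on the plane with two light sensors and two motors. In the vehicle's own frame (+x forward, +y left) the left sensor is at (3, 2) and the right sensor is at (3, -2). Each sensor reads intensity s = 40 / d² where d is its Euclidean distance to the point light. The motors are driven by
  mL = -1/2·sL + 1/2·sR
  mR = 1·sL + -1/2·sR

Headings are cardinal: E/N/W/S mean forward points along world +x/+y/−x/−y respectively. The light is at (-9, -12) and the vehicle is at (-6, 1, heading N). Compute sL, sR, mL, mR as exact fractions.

left sensor world pos  = (-8, 4); dL² = 257
right sensor world pos = (-4, 4); dR² = 281
sL = 40/257 = 40/257
sR = 40/281 = 40/281
mL = -1/2·sL + 1/2·sR = -480/72217
mR = 1·sL + -1/2·sR = 6100/72217

40/257 40/281 -480/72217 6100/72217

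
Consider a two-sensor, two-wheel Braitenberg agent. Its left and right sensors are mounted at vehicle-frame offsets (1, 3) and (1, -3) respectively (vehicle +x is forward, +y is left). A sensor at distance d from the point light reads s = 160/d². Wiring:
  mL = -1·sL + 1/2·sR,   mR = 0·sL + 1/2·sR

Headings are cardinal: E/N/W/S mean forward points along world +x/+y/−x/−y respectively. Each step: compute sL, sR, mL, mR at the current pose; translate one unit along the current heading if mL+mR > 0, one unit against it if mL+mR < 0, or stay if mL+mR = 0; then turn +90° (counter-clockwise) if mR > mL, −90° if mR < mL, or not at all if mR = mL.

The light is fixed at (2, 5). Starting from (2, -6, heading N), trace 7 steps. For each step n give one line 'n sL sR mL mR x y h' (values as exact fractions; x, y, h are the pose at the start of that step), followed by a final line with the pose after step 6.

0 160/109 160/109 -80/109 80/109 2 -6 N
1 160/197 32/13 1072/2561 16/13 2 -6 W
2 40/37 1 -43/74 1/2 1 -6 S
3 160/49 160/169 -23120/8281 80/169 1 -5 E
4 80/53 80/41 -1160/2173 40/41 0 -5 N
5 160/153 32/9 112/153 16/9 0 -4 W
6 8/5 20/17 -86/85 10/17 -1 -4 S
final -1 -3 E

n=0: pose=(2,-6,N); sL=160/109, sR=160/109; mL=-80/109, mR=80/109; mL+mR=0 → advance +0; mR−mL=160/109 → turn +1·90°
n=1: pose=(2,-6,W); sL=160/197, sR=32/13; mL=1072/2561, mR=16/13; mL+mR=4224/2561 → advance +1; mR−mL=160/197 → turn +1·90°
n=2: pose=(1,-6,S); sL=40/37, sR=1; mL=-43/74, mR=1/2; mL+mR=-3/37 → advance -1; mR−mL=40/37 → turn +1·90°
n=3: pose=(1,-5,E); sL=160/49, sR=160/169; mL=-23120/8281, mR=80/169; mL+mR=-19200/8281 → advance -1; mR−mL=160/49 → turn +1·90°
n=4: pose=(0,-5,N); sL=80/53, sR=80/41; mL=-1160/2173, mR=40/41; mL+mR=960/2173 → advance +1; mR−mL=80/53 → turn +1·90°
n=5: pose=(0,-4,W); sL=160/153, sR=32/9; mL=112/153, mR=16/9; mL+mR=128/51 → advance +1; mR−mL=160/153 → turn +1·90°
n=6: pose=(-1,-4,S); sL=8/5, sR=20/17; mL=-86/85, mR=10/17; mL+mR=-36/85 → advance -1; mR−mL=8/5 → turn +1·90°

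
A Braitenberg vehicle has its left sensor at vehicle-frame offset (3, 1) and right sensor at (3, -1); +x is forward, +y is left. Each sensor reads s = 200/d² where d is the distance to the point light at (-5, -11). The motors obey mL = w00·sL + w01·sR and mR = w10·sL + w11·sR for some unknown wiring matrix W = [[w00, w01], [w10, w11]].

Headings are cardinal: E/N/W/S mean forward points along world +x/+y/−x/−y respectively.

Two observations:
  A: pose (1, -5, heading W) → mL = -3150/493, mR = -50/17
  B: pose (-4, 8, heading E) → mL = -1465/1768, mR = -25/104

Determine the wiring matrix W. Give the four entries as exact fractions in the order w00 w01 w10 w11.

-1/2 -1 -1/2 0

obs A: pose=(1,-5,W) → sL=100/17, sR=100/29, mL=-3150/493, mR=-50/17
obs B: pose=(-4,8,E) → sL=25/52, sR=10/17, mL=-1465/1768, mR=-25/104
sensor matrix S = [[100/17, 100/29], [25/52, 10/17]]; det S = 196375/108953
solve [mL_A; mL_B] = S·[w00; w01] and [mR_A; mR_B] = S·[w10; w11]:
  w00 = -1/2, w01 = -1, w10 = -1/2, w11 = 0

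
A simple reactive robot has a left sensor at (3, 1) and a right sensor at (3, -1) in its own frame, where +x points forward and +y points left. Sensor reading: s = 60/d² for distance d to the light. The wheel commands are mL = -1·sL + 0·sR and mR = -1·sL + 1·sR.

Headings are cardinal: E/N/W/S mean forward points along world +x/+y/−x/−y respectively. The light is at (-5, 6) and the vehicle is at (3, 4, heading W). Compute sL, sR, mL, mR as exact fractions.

30/17 30/13 -30/17 120/221

left sensor world pos  = (0, 3); dL² = 34
right sensor world pos = (0, 5); dR² = 26
sL = 60/34 = 30/17
sR = 60/26 = 30/13
mL = -1·sL + 0·sR = -30/17
mR = -1·sL + 1·sR = 120/221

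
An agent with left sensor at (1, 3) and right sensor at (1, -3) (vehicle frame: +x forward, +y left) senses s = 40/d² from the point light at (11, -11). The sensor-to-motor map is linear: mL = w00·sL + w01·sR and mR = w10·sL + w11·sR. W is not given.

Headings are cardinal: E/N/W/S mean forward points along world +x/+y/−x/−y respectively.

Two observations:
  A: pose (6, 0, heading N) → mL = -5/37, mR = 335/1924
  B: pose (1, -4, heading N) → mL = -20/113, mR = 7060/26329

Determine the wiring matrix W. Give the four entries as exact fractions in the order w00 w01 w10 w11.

0 -1/2 -1/2 1

obs A: pose=(6,0,N) → sL=5/26, sR=10/37, mL=-5/37, mR=335/1924
obs B: pose=(1,-4,N) → sL=40/233, sR=40/113, mL=-20/113, mR=7060/26329
sensor matrix S = [[5/26, 10/37], [40/233, 40/113]]; det S = 274500/12664249
solve [mL_A; mL_B] = S·[w00; w01] and [mR_A; mR_B] = S·[w10; w11]:
  w00 = 0, w01 = -1/2, w10 = -1/2, w11 = 1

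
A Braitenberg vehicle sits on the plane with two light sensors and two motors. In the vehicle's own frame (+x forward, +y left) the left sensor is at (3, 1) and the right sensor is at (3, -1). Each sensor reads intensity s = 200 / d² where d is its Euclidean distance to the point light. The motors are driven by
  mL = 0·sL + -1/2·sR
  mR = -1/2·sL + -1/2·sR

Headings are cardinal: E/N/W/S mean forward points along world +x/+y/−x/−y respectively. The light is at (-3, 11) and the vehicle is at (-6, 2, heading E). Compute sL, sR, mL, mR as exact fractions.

left sensor world pos  = (-3, 3); dL² = 64
right sensor world pos = (-3, 1); dR² = 100
sL = 200/64 = 25/8
sR = 200/100 = 2
mL = 0·sL + -1/2·sR = -1
mR = -1/2·sL + -1/2·sR = -41/16

25/8 2 -1 -41/16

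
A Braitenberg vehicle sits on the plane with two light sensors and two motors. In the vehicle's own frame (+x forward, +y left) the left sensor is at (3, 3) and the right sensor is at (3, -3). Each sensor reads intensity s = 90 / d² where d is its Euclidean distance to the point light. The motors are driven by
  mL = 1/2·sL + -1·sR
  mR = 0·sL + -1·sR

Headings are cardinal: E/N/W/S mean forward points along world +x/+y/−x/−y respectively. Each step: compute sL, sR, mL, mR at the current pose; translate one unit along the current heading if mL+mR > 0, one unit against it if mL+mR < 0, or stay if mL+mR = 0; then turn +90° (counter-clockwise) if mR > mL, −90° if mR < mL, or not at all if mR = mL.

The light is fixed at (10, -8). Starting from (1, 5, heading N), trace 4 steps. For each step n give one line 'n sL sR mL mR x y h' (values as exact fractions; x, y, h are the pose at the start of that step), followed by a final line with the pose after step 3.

0 9/40 45/146 -1143/5840 -45/146 1 5 N
1 10/29 10/13 -225/377 -10/13 1 4 E
2 9/13 9/25 -9/650 -9/25 0 4 S
3 90/269 18/85 -1017/22865 -18/85 0 5 W
final 1 5 N

n=0: pose=(1,5,N); sL=9/40, sR=45/146; mL=-1143/5840, mR=-45/146; mL+mR=-2943/5840 → advance -1; mR−mL=-9/80 → turn -1·90°
n=1: pose=(1,4,E); sL=10/29, sR=10/13; mL=-225/377, mR=-10/13; mL+mR=-515/377 → advance -1; mR−mL=-5/29 → turn -1·90°
n=2: pose=(0,4,S); sL=9/13, sR=9/25; mL=-9/650, mR=-9/25; mL+mR=-243/650 → advance -1; mR−mL=-9/26 → turn -1·90°
n=3: pose=(0,5,W); sL=90/269, sR=18/85; mL=-1017/22865, mR=-18/85; mL+mR=-5859/22865 → advance -1; mR−mL=-45/269 → turn -1·90°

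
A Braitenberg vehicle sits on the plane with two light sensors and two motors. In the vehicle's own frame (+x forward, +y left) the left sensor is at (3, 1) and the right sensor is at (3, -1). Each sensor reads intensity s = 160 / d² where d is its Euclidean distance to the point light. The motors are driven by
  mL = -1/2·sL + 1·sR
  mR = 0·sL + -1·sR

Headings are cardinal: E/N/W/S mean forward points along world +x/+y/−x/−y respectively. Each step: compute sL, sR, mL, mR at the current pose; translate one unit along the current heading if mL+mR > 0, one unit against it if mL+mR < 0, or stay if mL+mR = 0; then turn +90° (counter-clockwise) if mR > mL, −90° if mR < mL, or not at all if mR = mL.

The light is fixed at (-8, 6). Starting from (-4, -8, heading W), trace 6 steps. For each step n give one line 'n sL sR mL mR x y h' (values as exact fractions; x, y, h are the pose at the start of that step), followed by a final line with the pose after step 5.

n=0: pose=(-4,-8,W); sL=80/113, sR=16/17; mL=1128/1921, mR=-16/17; mL+mR=-40/113 → advance -1; mR−mL=-2936/1921 → turn -1·90°
n=1: pose=(-3,-8,N); sL=160/137, sR=160/157; mL=9360/21509, mR=-160/157; mL+mR=-80/137 → advance -1; mR−mL=-31280/21509 → turn -1·90°
n=2: pose=(-3,-9,E); sL=8/13, sR=1/2; mL=5/26, mR=-1/2; mL+mR=-4/13 → advance -1; mR−mL=-9/13 → turn -1·90°
n=3: pose=(-4,-9,S); sL=160/349, sR=160/333; mL=29200/116217, mR=-160/333; mL+mR=-80/349 → advance -1; mR−mL=-85040/116217 → turn -1·90°
n=4: pose=(-4,-8,W); sL=80/113, sR=16/17; mL=1128/1921, mR=-16/17; mL+mR=-40/113 → advance -1; mR−mL=-2936/1921 → turn -1·90°
n=5: pose=(-3,-8,N); sL=160/137, sR=160/157; mL=9360/21509, mR=-160/157; mL+mR=-80/137 → advance -1; mR−mL=-31280/21509 → turn -1·90°

0 80/113 16/17 1128/1921 -16/17 -4 -8 W
1 160/137 160/157 9360/21509 -160/157 -3 -8 N
2 8/13 1/2 5/26 -1/2 -3 -9 E
3 160/349 160/333 29200/116217 -160/333 -4 -9 S
4 80/113 16/17 1128/1921 -16/17 -4 -8 W
5 160/137 160/157 9360/21509 -160/157 -3 -8 N
final -3 -9 E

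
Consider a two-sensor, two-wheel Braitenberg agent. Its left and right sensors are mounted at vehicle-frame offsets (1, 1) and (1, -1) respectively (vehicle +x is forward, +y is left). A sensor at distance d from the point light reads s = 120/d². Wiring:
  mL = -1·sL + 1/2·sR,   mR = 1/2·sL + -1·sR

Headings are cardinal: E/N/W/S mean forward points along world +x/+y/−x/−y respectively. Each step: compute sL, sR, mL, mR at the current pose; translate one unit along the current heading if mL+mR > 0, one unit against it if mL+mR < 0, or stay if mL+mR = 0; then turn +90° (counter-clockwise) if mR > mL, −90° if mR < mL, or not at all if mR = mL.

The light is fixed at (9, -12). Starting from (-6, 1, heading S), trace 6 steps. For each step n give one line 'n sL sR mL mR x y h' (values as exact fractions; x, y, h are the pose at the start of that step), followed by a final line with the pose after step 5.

0 6/17 3/10 -69/340 -21/170 -6 1 S
1 120/421 24/73 -3708/30733 -5724/30733 -6 2 E
2 60/197 60/229 -7830/45113 -4950/45113 -7 2 S
3 120/481 120/421 -21660/202501 -32460/202501 -7 3 E
4 30/113 3/13 -441/2938 -144/1469 -8 3 S
5 24/109 120/481 -5004/52429 -7308/52429 -8 4 E
final -9 4 S

n=0: pose=(-6,1,S); sL=6/17, sR=3/10; mL=-69/340, mR=-21/170; mL+mR=-111/340 → advance -1; mR−mL=27/340 → turn +1·90°
n=1: pose=(-6,2,E); sL=120/421, sR=24/73; mL=-3708/30733, mR=-5724/30733; mL+mR=-9432/30733 → advance -1; mR−mL=-2016/30733 → turn -1·90°
n=2: pose=(-7,2,S); sL=60/197, sR=60/229; mL=-7830/45113, mR=-4950/45113; mL+mR=-12780/45113 → advance -1; mR−mL=2880/45113 → turn +1·90°
n=3: pose=(-7,3,E); sL=120/481, sR=120/421; mL=-21660/202501, mR=-32460/202501; mL+mR=-54120/202501 → advance -1; mR−mL=-10800/202501 → turn -1·90°
n=4: pose=(-8,3,S); sL=30/113, sR=3/13; mL=-441/2938, mR=-144/1469; mL+mR=-729/2938 → advance -1; mR−mL=153/2938 → turn +1·90°
n=5: pose=(-8,4,E); sL=24/109, sR=120/481; mL=-5004/52429, mR=-7308/52429; mL+mR=-12312/52429 → advance -1; mR−mL=-2304/52429 → turn -1·90°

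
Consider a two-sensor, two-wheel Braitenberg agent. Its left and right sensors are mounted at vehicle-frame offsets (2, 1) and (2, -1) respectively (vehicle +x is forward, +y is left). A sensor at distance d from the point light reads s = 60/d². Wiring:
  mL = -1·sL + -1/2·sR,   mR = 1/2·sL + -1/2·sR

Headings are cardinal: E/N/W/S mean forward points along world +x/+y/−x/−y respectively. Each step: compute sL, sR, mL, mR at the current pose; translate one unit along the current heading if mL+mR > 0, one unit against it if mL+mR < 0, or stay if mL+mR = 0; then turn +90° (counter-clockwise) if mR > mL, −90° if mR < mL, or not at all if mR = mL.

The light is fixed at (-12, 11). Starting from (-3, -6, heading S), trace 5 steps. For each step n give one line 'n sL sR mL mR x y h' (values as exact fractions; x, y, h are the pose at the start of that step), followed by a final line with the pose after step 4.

n=0: pose=(-3,-6,S); sL=60/461, sR=12/85; mL=-7866/39185, mR=-216/39185; mL+mR=-8082/39185 → advance -1; mR−mL=90/461 → turn +1·90°
n=1: pose=(-3,-5,E); sL=30/173, sR=6/41; mL=-1749/7093, mR=96/7093; mL+mR=-1653/7093 → advance -1; mR−mL=45/173 → turn +1·90°
n=2: pose=(-4,-5,N); sL=12/49, sR=60/277; mL=-4794/13573, mR=192/13573; mL+mR=-4602/13573 → advance -1; mR−mL=18/49 → turn +1·90°
n=3: pose=(-4,-6,W); sL=1/6, sR=15/73; mL=-59/219, mR=-17/876; mL+mR=-253/876 → advance -1; mR−mL=1/4 → turn +1·90°
n=4: pose=(-3,-6,S); sL=60/461, sR=12/85; mL=-7866/39185, mR=-216/39185; mL+mR=-8082/39185 → advance -1; mR−mL=90/461 → turn +1·90°

0 60/461 12/85 -7866/39185 -216/39185 -3 -6 S
1 30/173 6/41 -1749/7093 96/7093 -3 -5 E
2 12/49 60/277 -4794/13573 192/13573 -4 -5 N
3 1/6 15/73 -59/219 -17/876 -4 -6 W
4 60/461 12/85 -7866/39185 -216/39185 -3 -6 S
final -3 -5 E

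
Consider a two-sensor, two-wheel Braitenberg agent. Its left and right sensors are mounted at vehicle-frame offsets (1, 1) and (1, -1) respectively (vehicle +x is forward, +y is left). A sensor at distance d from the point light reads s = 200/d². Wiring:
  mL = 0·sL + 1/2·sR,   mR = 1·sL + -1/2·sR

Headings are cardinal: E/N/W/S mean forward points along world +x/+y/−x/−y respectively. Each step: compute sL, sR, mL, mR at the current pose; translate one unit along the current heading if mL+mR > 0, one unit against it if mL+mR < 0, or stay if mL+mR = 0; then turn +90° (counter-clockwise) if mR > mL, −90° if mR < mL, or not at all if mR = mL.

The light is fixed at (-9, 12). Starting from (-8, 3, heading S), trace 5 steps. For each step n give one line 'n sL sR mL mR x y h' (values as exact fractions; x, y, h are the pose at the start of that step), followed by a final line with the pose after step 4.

0 25/13 2 1 12/13 -8 3 S
1 200/121 200/81 100/81 4100/9801 -8 2 W
2 100/41 100/41 50/41 50/41 -9 2 N
3 40/13 40/13 20/13 20/13 -9 3 N
4 4 4 2 2 -9 4 N
final -9 5 N

n=0: pose=(-8,3,S); sL=25/13, sR=2; mL=1, mR=12/13; mL+mR=25/13 → advance +1; mR−mL=-1/13 → turn -1·90°
n=1: pose=(-8,2,W); sL=200/121, sR=200/81; mL=100/81, mR=4100/9801; mL+mR=200/121 → advance +1; mR−mL=-8000/9801 → turn -1·90°
n=2: pose=(-9,2,N); sL=100/41, sR=100/41; mL=50/41, mR=50/41; mL+mR=100/41 → advance +1; mR−mL=0 → turn +0·90°
n=3: pose=(-9,3,N); sL=40/13, sR=40/13; mL=20/13, mR=20/13; mL+mR=40/13 → advance +1; mR−mL=0 → turn +0·90°
n=4: pose=(-9,4,N); sL=4, sR=4; mL=2, mR=2; mL+mR=4 → advance +1; mR−mL=0 → turn +0·90°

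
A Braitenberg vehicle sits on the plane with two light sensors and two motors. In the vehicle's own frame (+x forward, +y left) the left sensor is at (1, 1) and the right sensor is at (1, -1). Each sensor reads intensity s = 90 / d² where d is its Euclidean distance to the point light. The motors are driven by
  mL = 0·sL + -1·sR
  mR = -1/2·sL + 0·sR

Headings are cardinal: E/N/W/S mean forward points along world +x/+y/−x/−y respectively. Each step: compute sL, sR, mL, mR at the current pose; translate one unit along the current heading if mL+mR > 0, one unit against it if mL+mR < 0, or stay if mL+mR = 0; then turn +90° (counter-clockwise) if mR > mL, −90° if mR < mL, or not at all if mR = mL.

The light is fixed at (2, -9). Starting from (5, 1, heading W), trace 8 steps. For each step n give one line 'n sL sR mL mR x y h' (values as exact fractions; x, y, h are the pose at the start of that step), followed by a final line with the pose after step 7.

n=0: pose=(5,1,W); sL=18/17, sR=18/25; mL=-18/25, mR=-9/17; mL+mR=-531/425 → advance -1; mR−mL=81/425 → turn +1·90°
n=1: pose=(6,1,S); sL=45/53, sR=1; mL=-1, mR=-45/106; mL+mR=-151/106 → advance -1; mR−mL=61/106 → turn +1·90°
n=2: pose=(6,2,E); sL=90/169, sR=18/25; mL=-18/25, mR=-45/169; mL+mR=-4167/4225 → advance -1; mR−mL=1917/4225 → turn +1·90°
n=3: pose=(5,2,N); sL=45/74, sR=9/16; mL=-9/16, mR=-45/148; mL+mR=-513/592 → advance -1; mR−mL=153/592 → turn +1·90°
n=4: pose=(5,1,W); sL=18/17, sR=18/25; mL=-18/25, mR=-9/17; mL+mR=-531/425 → advance -1; mR−mL=81/425 → turn +1·90°
n=5: pose=(6,1,S); sL=45/53, sR=1; mL=-1, mR=-45/106; mL+mR=-151/106 → advance -1; mR−mL=61/106 → turn +1·90°
n=6: pose=(6,2,E); sL=90/169, sR=18/25; mL=-18/25, mR=-45/169; mL+mR=-4167/4225 → advance -1; mR−mL=1917/4225 → turn +1·90°
n=7: pose=(5,2,N); sL=45/74, sR=9/16; mL=-9/16, mR=-45/148; mL+mR=-513/592 → advance -1; mR−mL=153/592 → turn +1·90°

0 18/17 18/25 -18/25 -9/17 5 1 W
1 45/53 1 -1 -45/106 6 1 S
2 90/169 18/25 -18/25 -45/169 6 2 E
3 45/74 9/16 -9/16 -45/148 5 2 N
4 18/17 18/25 -18/25 -9/17 5 1 W
5 45/53 1 -1 -45/106 6 1 S
6 90/169 18/25 -18/25 -45/169 6 2 E
7 45/74 9/16 -9/16 -45/148 5 2 N
final 5 1 W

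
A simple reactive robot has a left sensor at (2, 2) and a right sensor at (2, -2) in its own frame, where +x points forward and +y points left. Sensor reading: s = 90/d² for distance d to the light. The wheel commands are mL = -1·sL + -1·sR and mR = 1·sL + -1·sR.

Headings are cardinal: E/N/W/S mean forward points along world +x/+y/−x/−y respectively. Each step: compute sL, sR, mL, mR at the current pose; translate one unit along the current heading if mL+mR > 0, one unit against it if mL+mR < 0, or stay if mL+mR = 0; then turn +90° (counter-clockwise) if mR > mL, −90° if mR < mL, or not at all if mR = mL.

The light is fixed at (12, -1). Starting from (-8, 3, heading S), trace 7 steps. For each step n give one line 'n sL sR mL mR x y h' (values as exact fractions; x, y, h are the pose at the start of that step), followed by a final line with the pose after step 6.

0 45/164 45/244 -2295/5002 225/2501 -8 3 S
1 90/373 10/37 -7060/13801 -400/13801 -8 4 E
2 45/289 9/41 -4446/11849 -756/11849 -9 4 N
3 90/533 18/113 -19764/60229 576/60229 -9 3 W
4 45/164 45/244 -2295/5002 225/2501 -8 3 S
5 90/373 10/37 -7060/13801 -400/13801 -8 4 E
6 45/289 9/41 -4446/11849 -756/11849 -9 4 N
final -9 3 W

n=0: pose=(-8,3,S); sL=45/164, sR=45/244; mL=-2295/5002, mR=225/2501; mL+mR=-45/122 → advance -1; mR−mL=45/82 → turn +1·90°
n=1: pose=(-8,4,E); sL=90/373, sR=10/37; mL=-7060/13801, mR=-400/13801; mL+mR=-20/37 → advance -1; mR−mL=180/373 → turn +1·90°
n=2: pose=(-9,4,N); sL=45/289, sR=9/41; mL=-4446/11849, mR=-756/11849; mL+mR=-18/41 → advance -1; mR−mL=90/289 → turn +1·90°
n=3: pose=(-9,3,W); sL=90/533, sR=18/113; mL=-19764/60229, mR=576/60229; mL+mR=-36/113 → advance -1; mR−mL=180/533 → turn +1·90°
n=4: pose=(-8,3,S); sL=45/164, sR=45/244; mL=-2295/5002, mR=225/2501; mL+mR=-45/122 → advance -1; mR−mL=45/82 → turn +1·90°
n=5: pose=(-8,4,E); sL=90/373, sR=10/37; mL=-7060/13801, mR=-400/13801; mL+mR=-20/37 → advance -1; mR−mL=180/373 → turn +1·90°
n=6: pose=(-9,4,N); sL=45/289, sR=9/41; mL=-4446/11849, mR=-756/11849; mL+mR=-18/41 → advance -1; mR−mL=90/289 → turn +1·90°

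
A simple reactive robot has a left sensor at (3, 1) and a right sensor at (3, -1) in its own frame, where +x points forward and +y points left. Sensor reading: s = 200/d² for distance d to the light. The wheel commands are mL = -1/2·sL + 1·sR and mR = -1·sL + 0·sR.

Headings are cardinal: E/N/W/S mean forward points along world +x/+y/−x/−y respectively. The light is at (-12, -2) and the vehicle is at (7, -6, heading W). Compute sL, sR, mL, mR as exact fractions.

200/281 40/53 5940/14893 -200/281

left sensor world pos  = (4, -7); dL² = 281
right sensor world pos = (4, -5); dR² = 265
sL = 200/281 = 200/281
sR = 200/265 = 40/53
mL = -1/2·sL + 1·sR = 5940/14893
mR = -1·sL + 0·sR = -200/281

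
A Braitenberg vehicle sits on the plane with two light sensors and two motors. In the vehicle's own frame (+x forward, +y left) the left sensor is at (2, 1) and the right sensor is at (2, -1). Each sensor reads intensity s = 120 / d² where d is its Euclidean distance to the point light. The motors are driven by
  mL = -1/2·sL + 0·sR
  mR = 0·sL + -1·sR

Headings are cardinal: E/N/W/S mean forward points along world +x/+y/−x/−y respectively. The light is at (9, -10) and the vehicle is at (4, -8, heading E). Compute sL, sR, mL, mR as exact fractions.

20/3 12 -10/3 -12

left sensor world pos  = (6, -7); dL² = 18
right sensor world pos = (6, -9); dR² = 10
sL = 120/18 = 20/3
sR = 120/10 = 12
mL = -1/2·sL + 0·sR = -10/3
mR = 0·sL + -1·sR = -12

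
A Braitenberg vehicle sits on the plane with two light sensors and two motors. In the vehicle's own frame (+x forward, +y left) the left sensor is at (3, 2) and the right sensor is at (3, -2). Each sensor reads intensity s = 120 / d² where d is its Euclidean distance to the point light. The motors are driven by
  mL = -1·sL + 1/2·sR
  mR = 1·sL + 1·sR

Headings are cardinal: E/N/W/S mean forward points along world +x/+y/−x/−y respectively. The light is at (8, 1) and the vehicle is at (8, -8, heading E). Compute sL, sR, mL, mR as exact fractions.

left sensor world pos  = (11, -6); dL² = 58
right sensor world pos = (11, -10); dR² = 130
sL = 120/58 = 60/29
sR = 120/130 = 12/13
mL = -1·sL + 1/2·sR = -606/377
mR = 1·sL + 1·sR = 1128/377

60/29 12/13 -606/377 1128/377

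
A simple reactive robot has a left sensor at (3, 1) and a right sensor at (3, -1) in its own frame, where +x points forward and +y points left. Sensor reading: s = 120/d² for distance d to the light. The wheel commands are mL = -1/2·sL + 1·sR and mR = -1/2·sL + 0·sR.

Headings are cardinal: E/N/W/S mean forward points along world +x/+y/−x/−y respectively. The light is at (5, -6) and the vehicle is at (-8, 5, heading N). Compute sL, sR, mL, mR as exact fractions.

left sensor world pos  = (-9, 8); dL² = 392
right sensor world pos = (-7, 8); dR² = 340
sL = 120/392 = 15/49
sR = 120/340 = 6/17
mL = -1/2·sL + 1·sR = 333/1666
mR = -1/2·sL + 0·sR = -15/98

15/49 6/17 333/1666 -15/98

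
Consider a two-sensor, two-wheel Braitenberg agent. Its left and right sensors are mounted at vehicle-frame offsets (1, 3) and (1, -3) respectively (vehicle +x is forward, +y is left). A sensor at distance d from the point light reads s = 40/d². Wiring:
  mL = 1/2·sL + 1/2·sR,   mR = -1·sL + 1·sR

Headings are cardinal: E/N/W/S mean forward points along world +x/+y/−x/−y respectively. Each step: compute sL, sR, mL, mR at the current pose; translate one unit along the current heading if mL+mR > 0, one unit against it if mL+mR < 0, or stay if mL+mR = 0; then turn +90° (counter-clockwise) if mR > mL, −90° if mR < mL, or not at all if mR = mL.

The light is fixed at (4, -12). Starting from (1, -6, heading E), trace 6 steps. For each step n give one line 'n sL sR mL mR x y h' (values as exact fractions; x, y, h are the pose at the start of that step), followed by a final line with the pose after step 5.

n=0: pose=(1,-6,E); sL=8/17, sR=40/13; mL=392/221, mR=576/221; mL+mR=968/221 → advance +1; mR−mL=184/221 → turn +1·90°
n=1: pose=(2,-6,N); sL=20/37, sR=4/5; mL=124/185, mR=48/185; mL+mR=172/185 → advance +1; mR−mL=-76/185 → turn -1·90°
n=2: pose=(2,-5,E); sL=40/101, sR=40/17; mL=2360/1717, mR=3360/1717; mL+mR=5720/1717 → advance +1; mR−mL=1000/1717 → turn +1·90°
n=3: pose=(3,-5,N); sL=1/2, sR=10/17; mL=37/68, mR=3/34; mL+mR=43/68 → advance +1; mR−mL=-31/68 → turn -1·90°
n=4: pose=(3,-4,E); sL=40/121, sR=8/5; mL=584/605, mR=768/605; mL+mR=1352/605 → advance +1; mR−mL=184/605 → turn +1·90°
n=5: pose=(4,-4,N); sL=4/9, sR=4/9; mL=4/9, mR=0; mL+mR=4/9 → advance +1; mR−mL=-4/9 → turn -1·90°

0 8/17 40/13 392/221 576/221 1 -6 E
1 20/37 4/5 124/185 48/185 2 -6 N
2 40/101 40/17 2360/1717 3360/1717 2 -5 E
3 1/2 10/17 37/68 3/34 3 -5 N
4 40/121 8/5 584/605 768/605 3 -4 E
5 4/9 4/9 4/9 0 4 -4 N
final 4 -3 E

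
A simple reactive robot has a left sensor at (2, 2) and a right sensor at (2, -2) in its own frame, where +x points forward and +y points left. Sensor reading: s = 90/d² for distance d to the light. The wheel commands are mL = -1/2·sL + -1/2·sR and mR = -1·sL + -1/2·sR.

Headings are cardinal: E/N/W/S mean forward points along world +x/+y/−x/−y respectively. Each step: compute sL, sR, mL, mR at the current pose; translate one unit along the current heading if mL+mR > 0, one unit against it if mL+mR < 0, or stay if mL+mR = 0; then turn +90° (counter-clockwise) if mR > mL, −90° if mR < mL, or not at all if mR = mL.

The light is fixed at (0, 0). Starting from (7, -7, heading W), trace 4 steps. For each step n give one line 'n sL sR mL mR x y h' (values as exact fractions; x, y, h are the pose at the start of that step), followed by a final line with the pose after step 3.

n=0: pose=(7,-7,W); sL=45/53, sR=9/5; mL=-351/265, mR=-927/530; mL+mR=-1629/530 → advance -1; mR−mL=-45/106 → turn -1·90°
n=1: pose=(8,-7,N); sL=90/61, sR=18/25; mL=-1674/1525, mR=-2799/1525; mL+mR=-4473/1525 → advance -1; mR−mL=-45/61 → turn -1·90°
n=2: pose=(8,-8,E); sL=45/68, sR=9/20; mL=-189/340, mR=-603/680; mL+mR=-981/680 → advance -1; mR−mL=-45/136 → turn -1·90°
n=3: pose=(7,-8,S); sL=90/181, sR=18/25; mL=-2754/4525, mR=-3879/4525; mL+mR=-6633/4525 → advance -1; mR−mL=-45/181 → turn -1·90°

0 45/53 9/5 -351/265 -927/530 7 -7 W
1 90/61 18/25 -1674/1525 -2799/1525 8 -7 N
2 45/68 9/20 -189/340 -603/680 8 -8 E
3 90/181 18/25 -2754/4525 -3879/4525 7 -8 S
final 7 -7 W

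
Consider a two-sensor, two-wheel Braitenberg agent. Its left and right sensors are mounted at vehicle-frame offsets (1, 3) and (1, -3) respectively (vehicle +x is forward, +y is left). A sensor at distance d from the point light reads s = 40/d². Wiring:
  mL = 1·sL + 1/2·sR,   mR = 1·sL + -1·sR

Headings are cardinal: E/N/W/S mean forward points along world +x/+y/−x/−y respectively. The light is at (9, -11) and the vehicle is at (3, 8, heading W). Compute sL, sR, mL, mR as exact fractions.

8/61 40/533 5484/32513 1824/32513

left sensor world pos  = (2, 5); dL² = 305
right sensor world pos = (2, 11); dR² = 533
sL = 40/305 = 8/61
sR = 40/533 = 40/533
mL = 1·sL + 1/2·sR = 5484/32513
mR = 1·sL + -1·sR = 1824/32513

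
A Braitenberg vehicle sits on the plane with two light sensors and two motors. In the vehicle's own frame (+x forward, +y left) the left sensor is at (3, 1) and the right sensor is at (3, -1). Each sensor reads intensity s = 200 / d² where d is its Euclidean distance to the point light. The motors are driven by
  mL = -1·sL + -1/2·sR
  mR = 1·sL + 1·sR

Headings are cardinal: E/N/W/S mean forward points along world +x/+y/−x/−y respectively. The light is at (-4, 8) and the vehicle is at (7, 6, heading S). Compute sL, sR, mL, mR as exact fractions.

left sensor world pos  = (8, 3); dL² = 169
right sensor world pos = (6, 3); dR² = 125
sL = 200/169 = 200/169
sR = 200/125 = 8/5
mL = -1·sL + -1/2·sR = -1676/845
mR = 1·sL + 1·sR = 2352/845

200/169 8/5 -1676/845 2352/845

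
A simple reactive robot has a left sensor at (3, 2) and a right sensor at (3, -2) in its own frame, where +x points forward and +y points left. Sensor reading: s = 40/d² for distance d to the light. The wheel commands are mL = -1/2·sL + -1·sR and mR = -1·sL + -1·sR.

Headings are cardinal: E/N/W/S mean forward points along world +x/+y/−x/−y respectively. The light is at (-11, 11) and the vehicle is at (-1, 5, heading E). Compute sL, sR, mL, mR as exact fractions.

8/37 40/233 -2412/8621 -3344/8621

left sensor world pos  = (2, 7); dL² = 185
right sensor world pos = (2, 3); dR² = 233
sL = 40/185 = 8/37
sR = 40/233 = 40/233
mL = -1/2·sL + -1·sR = -2412/8621
mR = -1·sL + -1·sR = -3344/8621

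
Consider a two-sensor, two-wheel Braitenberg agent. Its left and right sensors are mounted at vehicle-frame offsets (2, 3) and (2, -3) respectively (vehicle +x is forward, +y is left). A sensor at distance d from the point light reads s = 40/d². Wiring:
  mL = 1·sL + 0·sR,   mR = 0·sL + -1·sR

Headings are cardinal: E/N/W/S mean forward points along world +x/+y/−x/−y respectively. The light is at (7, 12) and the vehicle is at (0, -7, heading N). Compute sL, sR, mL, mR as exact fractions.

40/389 8/61 40/389 -8/61

left sensor world pos  = (-3, -5); dL² = 389
right sensor world pos = (3, -5); dR² = 305
sL = 40/389 = 40/389
sR = 40/305 = 8/61
mL = 1·sL + 0·sR = 40/389
mR = 0·sL + -1·sR = -8/61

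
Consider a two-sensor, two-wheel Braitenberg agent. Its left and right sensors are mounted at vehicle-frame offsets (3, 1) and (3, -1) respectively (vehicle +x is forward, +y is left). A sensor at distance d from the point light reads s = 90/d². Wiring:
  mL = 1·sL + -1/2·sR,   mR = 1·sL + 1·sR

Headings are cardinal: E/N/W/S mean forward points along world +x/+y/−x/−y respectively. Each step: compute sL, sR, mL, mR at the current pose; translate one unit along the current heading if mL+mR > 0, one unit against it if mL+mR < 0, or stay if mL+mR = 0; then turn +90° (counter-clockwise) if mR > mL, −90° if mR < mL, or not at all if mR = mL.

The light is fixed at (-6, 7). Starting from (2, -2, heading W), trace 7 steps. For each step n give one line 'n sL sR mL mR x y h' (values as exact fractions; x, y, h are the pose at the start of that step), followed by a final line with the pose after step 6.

n=0: pose=(2,-2,W); sL=18/25, sR=90/89; mL=477/2225, mR=3852/2225; mL+mR=4329/2225 → advance +1; mR−mL=135/89 → turn +1·90°
n=1: pose=(1,-2,S); sL=45/104, sR=1/2; mL=19/104, mR=97/104; mL+mR=29/26 → advance +1; mR−mL=3/4 → turn +1·90°
n=2: pose=(1,-3,E); sL=90/181, sR=90/221; mL=11745/40001, mR=36180/40001; mL+mR=47925/40001 → advance +1; mR−mL=135/221 → turn +1·90°
n=3: pose=(2,-3,N); sL=45/49, sR=9/13; mL=729/1274, mR=1026/637; mL+mR=2781/1274 → advance +1; mR−mL=27/26 → turn +1·90°
n=4: pose=(2,-2,W); sL=18/25, sR=90/89; mL=477/2225, mR=3852/2225; mL+mR=4329/2225 → advance +1; mR−mL=135/89 → turn +1·90°
n=5: pose=(1,-2,S); sL=45/104, sR=1/2; mL=19/104, mR=97/104; mL+mR=29/26 → advance +1; mR−mL=3/4 → turn +1·90°
n=6: pose=(1,-3,E); sL=90/181, sR=90/221; mL=11745/40001, mR=36180/40001; mL+mR=47925/40001 → advance +1; mR−mL=135/221 → turn +1·90°

0 18/25 90/89 477/2225 3852/2225 2 -2 W
1 45/104 1/2 19/104 97/104 1 -2 S
2 90/181 90/221 11745/40001 36180/40001 1 -3 E
3 45/49 9/13 729/1274 1026/637 2 -3 N
4 18/25 90/89 477/2225 3852/2225 2 -2 W
5 45/104 1/2 19/104 97/104 1 -2 S
6 90/181 90/221 11745/40001 36180/40001 1 -3 E
final 2 -3 N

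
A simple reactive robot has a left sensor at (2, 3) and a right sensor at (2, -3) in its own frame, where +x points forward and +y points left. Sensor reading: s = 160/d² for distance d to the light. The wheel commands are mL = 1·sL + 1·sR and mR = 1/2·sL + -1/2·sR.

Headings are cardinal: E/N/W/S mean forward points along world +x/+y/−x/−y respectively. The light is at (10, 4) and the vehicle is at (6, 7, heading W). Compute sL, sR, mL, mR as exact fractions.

40/9 20/9 20/3 10/9

left sensor world pos  = (4, 4); dL² = 36
right sensor world pos = (4, 10); dR² = 72
sL = 160/36 = 40/9
sR = 160/72 = 20/9
mL = 1·sL + 1·sR = 20/3
mR = 1/2·sL + -1/2·sR = 10/9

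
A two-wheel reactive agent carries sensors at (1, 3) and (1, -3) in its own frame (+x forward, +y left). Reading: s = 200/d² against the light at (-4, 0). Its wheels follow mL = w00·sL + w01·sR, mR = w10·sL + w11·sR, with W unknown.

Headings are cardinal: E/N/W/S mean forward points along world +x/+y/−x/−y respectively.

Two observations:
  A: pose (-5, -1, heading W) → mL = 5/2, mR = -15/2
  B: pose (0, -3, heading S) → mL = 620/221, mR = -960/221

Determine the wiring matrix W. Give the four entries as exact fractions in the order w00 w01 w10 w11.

-1 1/2 1/2 -1/2

obs A: pose=(-5,-1,W) → sL=10, sR=25, mL=5/2, mR=-15/2
obs B: pose=(0,-3,S) → sL=40/13, sR=200/17, mL=620/221, mR=-960/221
sensor matrix S = [[10, 25], [40/13, 200/17]]; det S = 9000/221
solve [mL_A; mL_B] = S·[w00; w01] and [mR_A; mR_B] = S·[w10; w11]:
  w00 = -1, w01 = 1/2, w10 = 1/2, w11 = -1/2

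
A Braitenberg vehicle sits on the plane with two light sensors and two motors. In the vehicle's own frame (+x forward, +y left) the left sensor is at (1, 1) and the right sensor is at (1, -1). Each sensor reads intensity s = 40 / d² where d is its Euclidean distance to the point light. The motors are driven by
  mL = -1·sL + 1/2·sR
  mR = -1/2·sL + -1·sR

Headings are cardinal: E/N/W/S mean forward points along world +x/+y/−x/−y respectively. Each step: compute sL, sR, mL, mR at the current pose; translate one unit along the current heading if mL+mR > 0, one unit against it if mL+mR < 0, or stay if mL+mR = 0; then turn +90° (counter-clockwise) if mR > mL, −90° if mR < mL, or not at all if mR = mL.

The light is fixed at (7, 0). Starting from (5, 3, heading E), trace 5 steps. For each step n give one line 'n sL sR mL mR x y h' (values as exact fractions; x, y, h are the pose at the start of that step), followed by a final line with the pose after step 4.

0 40/17 8 28/17 -156/17 5 3 E
1 5 2 -4 -9/2 4 3 S
2 8/5 40/41 -228/205 -364/205 4 4 W
3 20/17 20/13 -90/221 -470/221 5 4 N
4 40/17 8 28/17 -156/17 5 3 E
final 4 3 S

n=0: pose=(5,3,E); sL=40/17, sR=8; mL=28/17, mR=-156/17; mL+mR=-128/17 → advance -1; mR−mL=-184/17 → turn -1·90°
n=1: pose=(4,3,S); sL=5, sR=2; mL=-4, mR=-9/2; mL+mR=-17/2 → advance -1; mR−mL=-1/2 → turn -1·90°
n=2: pose=(4,4,W); sL=8/5, sR=40/41; mL=-228/205, mR=-364/205; mL+mR=-592/205 → advance -1; mR−mL=-136/205 → turn -1·90°
n=3: pose=(5,4,N); sL=20/17, sR=20/13; mL=-90/221, mR=-470/221; mL+mR=-560/221 → advance -1; mR−mL=-380/221 → turn -1·90°
n=4: pose=(5,3,E); sL=40/17, sR=8; mL=28/17, mR=-156/17; mL+mR=-128/17 → advance -1; mR−mL=-184/17 → turn -1·90°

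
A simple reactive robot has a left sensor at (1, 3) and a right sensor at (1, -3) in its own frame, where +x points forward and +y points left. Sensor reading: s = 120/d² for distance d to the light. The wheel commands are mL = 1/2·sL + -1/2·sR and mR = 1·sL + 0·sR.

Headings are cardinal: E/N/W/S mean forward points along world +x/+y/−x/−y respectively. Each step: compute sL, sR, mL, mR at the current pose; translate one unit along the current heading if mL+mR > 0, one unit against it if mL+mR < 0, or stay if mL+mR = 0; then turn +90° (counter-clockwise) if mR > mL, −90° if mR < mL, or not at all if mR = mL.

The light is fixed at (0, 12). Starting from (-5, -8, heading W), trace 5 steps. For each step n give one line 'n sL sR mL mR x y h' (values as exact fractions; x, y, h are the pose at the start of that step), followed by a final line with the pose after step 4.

0 24/113 24/65 -576/7345 24/113 -5 -8 W
1 4/15 20/87 8/435 4/15 -6 -8 S
2 120/349 120/601 15120/209749 120/349 -6 -9 E
3 15/58 30/101 -225/11716 15/58 -5 -9 N
4 24/113 24/65 -576/7345 24/113 -5 -8 W
final -6 -8 S

n=0: pose=(-5,-8,W); sL=24/113, sR=24/65; mL=-576/7345, mR=24/113; mL+mR=984/7345 → advance +1; mR−mL=2136/7345 → turn +1·90°
n=1: pose=(-6,-8,S); sL=4/15, sR=20/87; mL=8/435, mR=4/15; mL+mR=124/435 → advance +1; mR−mL=36/145 → turn +1·90°
n=2: pose=(-6,-9,E); sL=120/349, sR=120/601; mL=15120/209749, mR=120/349; mL+mR=87240/209749 → advance +1; mR−mL=57000/209749 → turn +1·90°
n=3: pose=(-5,-9,N); sL=15/58, sR=30/101; mL=-225/11716, mR=15/58; mL+mR=2805/11716 → advance +1; mR−mL=3255/11716 → turn +1·90°
n=4: pose=(-5,-8,W); sL=24/113, sR=24/65; mL=-576/7345, mR=24/113; mL+mR=984/7345 → advance +1; mR−mL=2136/7345 → turn +1·90°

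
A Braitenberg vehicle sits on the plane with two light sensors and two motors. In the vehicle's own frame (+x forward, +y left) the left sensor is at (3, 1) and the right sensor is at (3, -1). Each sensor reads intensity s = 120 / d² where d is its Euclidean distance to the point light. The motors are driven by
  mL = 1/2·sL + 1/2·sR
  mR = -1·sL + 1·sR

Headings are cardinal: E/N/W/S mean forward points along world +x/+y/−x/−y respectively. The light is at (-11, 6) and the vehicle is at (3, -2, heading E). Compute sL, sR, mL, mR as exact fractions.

60/169 12/37 2124/6253 -192/6253

left sensor world pos  = (6, -1); dL² = 338
right sensor world pos = (6, -3); dR² = 370
sL = 120/338 = 60/169
sR = 120/370 = 12/37
mL = 1/2·sL + 1/2·sR = 2124/6253
mR = -1·sL + 1·sR = -192/6253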